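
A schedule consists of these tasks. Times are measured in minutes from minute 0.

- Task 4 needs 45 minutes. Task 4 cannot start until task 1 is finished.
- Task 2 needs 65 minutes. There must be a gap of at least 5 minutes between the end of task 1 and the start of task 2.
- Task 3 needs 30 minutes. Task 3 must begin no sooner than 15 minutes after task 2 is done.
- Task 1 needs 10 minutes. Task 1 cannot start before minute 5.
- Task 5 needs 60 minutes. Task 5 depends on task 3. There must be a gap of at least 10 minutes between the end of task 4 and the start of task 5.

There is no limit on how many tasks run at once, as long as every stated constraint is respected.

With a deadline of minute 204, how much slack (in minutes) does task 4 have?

74

Task 1 waits on its own release at minute 5, so it starts at minute 5 and finishes at 5 + 10 = minute 15.
After task 1 (finishes minute 15), task 4 can start at minute 15 and finishes at minute 60.

Working backward from the deadline:
Task 5 must finish by minute 204; it takes 60 minutes, so it must start by 204 − 60 = minute 144.
Task 4 must finish before task 5 (must start by minute 144, minus 10-minute gap → minute 134). With a 45-minute duration, task 4 must start by 134 − 45 = minute 89.
So task 4 can start as early as minute 15 and as late as minute 89, giving 89 − 15 = 74 minutes of slack.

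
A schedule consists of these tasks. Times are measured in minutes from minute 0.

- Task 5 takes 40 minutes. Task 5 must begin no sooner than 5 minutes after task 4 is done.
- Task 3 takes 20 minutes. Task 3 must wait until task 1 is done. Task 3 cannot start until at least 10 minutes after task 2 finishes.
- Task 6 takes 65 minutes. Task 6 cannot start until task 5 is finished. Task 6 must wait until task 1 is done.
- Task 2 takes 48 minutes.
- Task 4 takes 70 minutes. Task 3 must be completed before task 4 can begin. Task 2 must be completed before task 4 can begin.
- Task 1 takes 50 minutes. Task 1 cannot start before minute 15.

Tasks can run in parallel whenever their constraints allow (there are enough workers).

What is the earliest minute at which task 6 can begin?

Nothing blocks task 2, so it runs from minute 0 to minute 48.
Task 1 cannot begin until its own release at minute 15. It runs from minute 15 to 15 + 50 = minute 65.
Task 3 needs all of task 1 (finishes minute 65); task 2 (finishes minute 48, plus 10-minute gap → minute 58). That puts its earliest start at minute 65; it finishes at 65 + 20 = minute 85.
Task 4 has to wait for task 3 (finishes minute 85); task 2 (finishes minute 48). The latest of these is minute 85, so task 4 runs minute 85 to 85 + 70 = minute 155.
Task 5 cannot begin until task 4 (finishes minute 155, plus 5-minute gap → minute 160). It runs from minute 160 to 160 + 40 = minute 200.
Task 6 waits on task 5 (finishes minute 200); task 1 (finishes minute 65). The latest of these is minute 200, which is the earliest task 6 can start.

200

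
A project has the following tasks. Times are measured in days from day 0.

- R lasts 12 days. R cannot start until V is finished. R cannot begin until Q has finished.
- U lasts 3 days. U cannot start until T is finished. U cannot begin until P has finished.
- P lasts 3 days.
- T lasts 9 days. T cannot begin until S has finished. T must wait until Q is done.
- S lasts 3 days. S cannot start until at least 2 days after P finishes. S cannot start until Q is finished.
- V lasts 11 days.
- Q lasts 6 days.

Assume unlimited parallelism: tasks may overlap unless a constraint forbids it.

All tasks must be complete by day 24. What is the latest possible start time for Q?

U must finish by day 24; it takes 3 days, so it must start by 24 − 3 = day 21.
Since U (must start by day 21) depends on it, T must finish by day 21. Backing off its 9-day duration gives a latest start of day 12.
Since T (must start by day 12) depends on it, S must finish by day 12. Backing off its 3-day duration gives a latest start of day 9.
To finish by day 24, R (duration 12) must start no later than day 12.
For Q: R (must start by day 12); S (must start by day 9); T (must start by day 12). The most restrictive is day 9; with a 6-day duration, Q must start by day 3.

3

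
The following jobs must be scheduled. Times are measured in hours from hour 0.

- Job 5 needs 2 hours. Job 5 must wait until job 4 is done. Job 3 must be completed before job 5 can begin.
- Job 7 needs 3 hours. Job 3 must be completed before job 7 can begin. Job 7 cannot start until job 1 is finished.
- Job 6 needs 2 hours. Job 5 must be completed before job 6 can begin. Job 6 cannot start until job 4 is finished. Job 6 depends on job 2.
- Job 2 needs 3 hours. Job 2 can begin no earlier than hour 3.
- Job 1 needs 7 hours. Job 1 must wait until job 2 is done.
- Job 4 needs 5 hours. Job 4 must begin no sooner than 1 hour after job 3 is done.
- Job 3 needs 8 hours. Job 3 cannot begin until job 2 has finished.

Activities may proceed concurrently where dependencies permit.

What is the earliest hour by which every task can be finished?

After its own release at hour 3, job 2 can start at hour 3 and finishes at hour 6.
Job 3 waits on job 2 (finishes hour 6), so it starts at hour 6 and finishes at 6 + 8 = hour 14.
Job 4 cannot begin until job 3 (finishes hour 14, plus 1-hour gap → hour 15). It runs from hour 15 to 15 + 5 = hour 20.
Job 5 has to wait for job 4 (finishes hour 20); job 3 (finishes hour 14). The latest of these is hour 20, so job 5 runs hour 20 to 20 + 2 = hour 22.
Job 6 cannot start until job 5 (finishes hour 22); job 4 (finishes hour 20); job 2 (finishes hour 6). The controlling bound is hour 22, so job 6 finishes at 22 + 2 = hour 24.
Job 1 cannot begin until job 2 (finishes hour 6). It runs from hour 6 to 6 + 7 = hour 13.
Job 7 has to wait for job 3 (finishes hour 14); job 1 (finishes hour 13). The latest of these is hour 14, so job 7 runs hour 14 to 14 + 3 = hour 17.
All tasks are finished once the last one completes. Finish times: Job 1 at 13, Job 2 at 6, Job 3 at 14, Job 4 at 20, Job 5 at 22, Job 6 at 24, Job 7 at 17. The latest is hour 24.

24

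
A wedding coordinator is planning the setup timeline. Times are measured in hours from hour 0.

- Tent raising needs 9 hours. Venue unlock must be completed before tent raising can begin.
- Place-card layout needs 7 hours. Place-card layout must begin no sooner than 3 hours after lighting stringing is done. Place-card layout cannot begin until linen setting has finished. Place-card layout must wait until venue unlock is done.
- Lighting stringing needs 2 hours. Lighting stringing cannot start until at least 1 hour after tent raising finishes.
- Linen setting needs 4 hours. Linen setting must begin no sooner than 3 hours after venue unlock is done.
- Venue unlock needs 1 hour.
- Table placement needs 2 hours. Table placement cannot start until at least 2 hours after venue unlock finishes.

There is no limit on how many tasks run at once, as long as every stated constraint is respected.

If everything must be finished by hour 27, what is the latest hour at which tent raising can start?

Place-card layout has no dependents, so it just needs to finish by hour 27. Starting by 27 − 7 = hour 20 achieves that.
Lighting stringing must finish before place-card layout (must start by hour 20, minus 3-hour gap → hour 17). With a 2-hour duration, lighting stringing must start by 17 − 2 = hour 15.
Tent raising feeds into lighting stringing (must start by hour 15, minus 1-hour gap → hour 14); so tent raising must finish by hour 14 and therefore start by hour 5.

5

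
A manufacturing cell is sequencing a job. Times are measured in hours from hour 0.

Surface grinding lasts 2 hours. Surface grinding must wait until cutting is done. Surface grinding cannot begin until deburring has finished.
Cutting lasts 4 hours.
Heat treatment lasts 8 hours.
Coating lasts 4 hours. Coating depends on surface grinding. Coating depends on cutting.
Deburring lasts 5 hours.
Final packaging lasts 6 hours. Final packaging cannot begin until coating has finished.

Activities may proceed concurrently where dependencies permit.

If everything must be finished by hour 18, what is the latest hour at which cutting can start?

Final packaging has no dependents, so it just needs to finish by hour 18. Starting by 18 − 6 = hour 12 achieves that.
Coating must finish before final packaging (must start by hour 12). With a 4-hour duration, coating must start by 12 − 4 = hour 8.
Surface grinding feeds into coating (must start by hour 8); so surface grinding must finish by hour 8 and therefore start by hour 6.
Cutting feeds surface grinding (must start by hour 6); coating (must start by hour 8). Taking the minimum, cutting must finish by hour 6 and start by 6 − 4 = hour 2.

2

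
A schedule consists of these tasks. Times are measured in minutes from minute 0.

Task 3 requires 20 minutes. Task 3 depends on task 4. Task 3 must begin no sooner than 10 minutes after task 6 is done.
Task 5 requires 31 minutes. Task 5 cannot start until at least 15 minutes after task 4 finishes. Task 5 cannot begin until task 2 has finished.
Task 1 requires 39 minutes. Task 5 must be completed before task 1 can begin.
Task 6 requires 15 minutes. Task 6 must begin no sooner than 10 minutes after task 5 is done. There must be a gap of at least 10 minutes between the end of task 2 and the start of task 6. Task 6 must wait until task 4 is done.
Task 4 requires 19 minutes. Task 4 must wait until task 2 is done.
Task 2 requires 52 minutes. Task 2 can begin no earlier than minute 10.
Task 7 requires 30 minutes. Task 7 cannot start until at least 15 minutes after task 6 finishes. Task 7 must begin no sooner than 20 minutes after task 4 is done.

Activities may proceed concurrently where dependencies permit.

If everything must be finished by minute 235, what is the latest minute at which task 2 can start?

Task 1 has no dependents, so it just needs to finish by minute 235. Starting by 235 − 39 = minute 196 achieves that.
Nothing follows task 3; the deadline of minute 235 is its only limit. It must start by 235 − 20 = minute 215.
To finish by minute 235, task 7 (duration 30) must start no later than minute 205.
Task 6 must finish in time for task 3 (must start by minute 215, minus 10-minute gap → minute 205); task 7 (must start by minute 205, minus 15-minute gap → minute 190). The tightest is minute 190, so task 6 must start by 190 − 15 = minute 175.
Task 5 must finish in time for task 1 (must start by minute 196); task 6 (must start by minute 175, minus 10-minute gap → minute 165). The tightest is minute 165, so task 5 must start by 165 − 31 = minute 134.
Task 4 feeds task 3 (must start by minute 215); task 5 (must start by minute 134, minus 15-minute gap → minute 119); task 6 (must start by minute 175); task 7 (must start by minute 205, minus 20-minute gap → minute 185). Taking the minimum, task 4 must finish by minute 119 and start by 119 − 19 = minute 100.
For task 2: task 4 (must start by minute 100); task 5 (must start by minute 134); task 6 (must start by minute 175, minus 10-minute gap → minute 165). The most restrictive is minute 100; with a 52-minute duration, task 2 must start by minute 48.

48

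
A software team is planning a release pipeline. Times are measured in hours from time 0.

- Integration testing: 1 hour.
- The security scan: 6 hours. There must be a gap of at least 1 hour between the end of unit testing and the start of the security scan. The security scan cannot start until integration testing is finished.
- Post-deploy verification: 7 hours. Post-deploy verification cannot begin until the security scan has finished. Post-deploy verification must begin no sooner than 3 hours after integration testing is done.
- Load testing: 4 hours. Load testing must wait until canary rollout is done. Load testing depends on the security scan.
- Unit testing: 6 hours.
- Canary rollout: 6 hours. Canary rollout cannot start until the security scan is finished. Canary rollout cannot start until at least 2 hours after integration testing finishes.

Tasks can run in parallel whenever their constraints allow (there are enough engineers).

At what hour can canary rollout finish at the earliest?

19

Nothing blocks integration testing, so it runs from hour 0 to hour 1.
Unit testing can start immediately at hour 0; it finishes at hour 6.
The security scan cannot start until unit testing (finishes hour 6, plus 1-hour gap → hour 7); integration testing (finishes hour 1). The controlling bound is hour 7, so the security scan finishes at 7 + 6 = hour 13.
Canary rollout cannot start until the security scan (finishes hour 13); integration testing (finishes hour 1, plus 2-hour gap → hour 3). The controlling bound is hour 13, so canary rollout finishes at 13 + 6 = hour 19.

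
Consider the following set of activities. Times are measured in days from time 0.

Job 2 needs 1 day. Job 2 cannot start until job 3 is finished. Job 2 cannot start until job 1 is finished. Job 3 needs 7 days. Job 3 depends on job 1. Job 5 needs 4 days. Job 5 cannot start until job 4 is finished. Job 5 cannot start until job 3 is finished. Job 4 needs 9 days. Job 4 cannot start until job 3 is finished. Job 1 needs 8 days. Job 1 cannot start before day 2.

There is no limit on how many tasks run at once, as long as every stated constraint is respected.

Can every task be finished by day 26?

No

After its own release at day 2, job 1 can start at day 2 and finishes at day 10.
After job 1 (finishes day 10), job 3 can start at day 10 and finishes at day 17.
Job 4 waits on job 3 (finishes day 17), so it starts at day 17 and finishes at 17 + 9 = day 26.
Job 5 cannot start until job 4 (finishes day 26); job 3 (finishes day 17). The controlling bound is day 26, so job 5 finishes at 26 + 4 = day 30.
Job 2 needs all of job 3 (finishes day 17); job 1 (finishes day 10). That puts its earliest start at day 17; it finishes at 17 + 1 = day 18.
The earliest everything can be done is day 30, which is after the deadline of 26, so it is not possible.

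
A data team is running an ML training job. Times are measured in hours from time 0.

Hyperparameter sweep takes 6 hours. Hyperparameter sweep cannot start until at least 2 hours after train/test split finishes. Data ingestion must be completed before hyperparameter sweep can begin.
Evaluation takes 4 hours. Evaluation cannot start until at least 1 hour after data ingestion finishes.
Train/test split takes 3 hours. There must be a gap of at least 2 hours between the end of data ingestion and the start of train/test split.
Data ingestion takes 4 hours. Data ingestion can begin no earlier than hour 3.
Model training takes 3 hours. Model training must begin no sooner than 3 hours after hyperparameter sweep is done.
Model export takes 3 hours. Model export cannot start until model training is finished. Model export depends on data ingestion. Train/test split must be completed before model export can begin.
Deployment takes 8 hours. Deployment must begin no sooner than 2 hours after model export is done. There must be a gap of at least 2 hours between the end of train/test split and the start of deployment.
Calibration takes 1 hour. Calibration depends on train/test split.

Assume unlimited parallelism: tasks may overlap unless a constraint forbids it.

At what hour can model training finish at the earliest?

26

Data ingestion cannot begin until its own release at hour 3. It runs from hour 3 to 3 + 4 = hour 7.
After data ingestion (finishes hour 7, plus 2-hour gap → hour 9), train/test split can start at hour 9 and finishes at hour 12.
Hyperparameter sweep needs all of train/test split (finishes hour 12, plus 2-hour gap → hour 14); data ingestion (finishes hour 7). That puts its earliest start at hour 14; it finishes at 14 + 6 = hour 20.
Model training waits on hyperparameter sweep (finishes hour 20, plus 3-hour gap → hour 23), so it starts at hour 23 and finishes at 23 + 3 = hour 26.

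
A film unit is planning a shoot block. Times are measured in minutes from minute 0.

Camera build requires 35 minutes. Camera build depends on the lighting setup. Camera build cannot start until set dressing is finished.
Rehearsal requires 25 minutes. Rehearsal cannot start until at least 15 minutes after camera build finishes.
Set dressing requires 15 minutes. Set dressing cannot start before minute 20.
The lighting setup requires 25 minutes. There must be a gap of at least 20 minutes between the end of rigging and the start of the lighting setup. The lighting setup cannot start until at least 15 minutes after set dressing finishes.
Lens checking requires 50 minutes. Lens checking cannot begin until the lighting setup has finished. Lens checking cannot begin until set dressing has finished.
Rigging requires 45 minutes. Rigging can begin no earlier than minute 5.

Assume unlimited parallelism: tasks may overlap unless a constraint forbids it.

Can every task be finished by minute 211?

Yes

Set dressing waits on its own release at minute 20, so it starts at minute 20 and finishes at 20 + 15 = minute 35.
Rigging cannot begin until its own release at minute 5. It runs from minute 5 to 5 + 45 = minute 50.
The lighting setup cannot start until rigging (finishes minute 50, plus 20-minute gap → minute 70); set dressing (finishes minute 35, plus 15-minute gap → minute 50). The controlling bound is minute 70, so the lighting setup finishes at 70 + 25 = minute 95.
Lens checking has to wait for the lighting setup (finishes minute 95); set dressing (finishes minute 35). The latest of these is minute 95, so lens checking runs minute 95 to 95 + 50 = minute 145.
Camera build cannot start until the lighting setup (finishes minute 95); set dressing (finishes minute 35). The controlling bound is minute 95, so camera build finishes at 95 + 35 = minute 130.
Rehearsal cannot begin until camera build (finishes minute 130, plus 15-minute gap → minute 145). It runs from minute 145 to 145 + 25 = minute 170.
Every task is finished by minute 170, which is no later than the deadline of 211, so the schedule is feasible.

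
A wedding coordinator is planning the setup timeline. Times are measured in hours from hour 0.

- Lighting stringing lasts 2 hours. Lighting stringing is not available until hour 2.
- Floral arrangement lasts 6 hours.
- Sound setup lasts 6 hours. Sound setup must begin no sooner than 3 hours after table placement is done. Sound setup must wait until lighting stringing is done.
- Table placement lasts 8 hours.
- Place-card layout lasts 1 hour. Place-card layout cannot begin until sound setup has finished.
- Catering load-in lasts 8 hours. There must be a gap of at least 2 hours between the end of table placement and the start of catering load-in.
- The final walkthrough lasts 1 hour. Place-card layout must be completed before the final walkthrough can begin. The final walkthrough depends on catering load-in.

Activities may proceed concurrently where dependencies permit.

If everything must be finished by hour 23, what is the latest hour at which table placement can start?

4

To finish by hour 23, the final walkthrough (duration 1) must start no later than hour 22.
Place-card layout must finish before the final walkthrough (must start by hour 22). With a 1-hour duration, place-card layout must start by 22 − 1 = hour 21.
Sound setup has to be done before place-card layout (must start by hour 21). That means finishing by hour 21, i.e. starting by 21 − 6 = hour 15.
Catering load-in must finish before the final walkthrough (must start by hour 22). With an 8-hour duration, catering load-in must start by 22 − 8 = hour 14.
For table placement: sound setup (must start by hour 15, minus 3-hour gap → hour 12); catering load-in (must start by hour 14, minus 2-hour gap → hour 12). The most restrictive is hour 12; with an 8-hour duration, table placement must start by hour 4.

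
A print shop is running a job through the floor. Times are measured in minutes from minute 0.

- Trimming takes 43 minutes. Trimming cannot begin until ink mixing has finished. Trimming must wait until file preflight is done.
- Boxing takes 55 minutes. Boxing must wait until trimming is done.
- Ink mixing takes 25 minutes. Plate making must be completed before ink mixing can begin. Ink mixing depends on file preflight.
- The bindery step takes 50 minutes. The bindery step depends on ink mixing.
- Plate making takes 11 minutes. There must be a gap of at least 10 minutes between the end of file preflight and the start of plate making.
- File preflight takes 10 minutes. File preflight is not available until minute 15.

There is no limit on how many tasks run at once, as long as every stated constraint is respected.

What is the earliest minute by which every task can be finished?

169

File preflight waits on its own release at minute 15, so it starts at minute 15 and finishes at 15 + 10 = minute 25.
Plate making waits on file preflight (finishes minute 25, plus 10-minute gap → minute 35), so it starts at minute 35 and finishes at 35 + 11 = minute 46.
Ink mixing needs all of plate making (finishes minute 46); file preflight (finishes minute 25). That puts its earliest start at minute 46; it finishes at 46 + 25 = minute 71.
The bindery step waits on ink mixing (finishes minute 71), so it starts at minute 71 and finishes at 71 + 50 = minute 121.
Trimming needs all of ink mixing (finishes minute 71); file preflight (finishes minute 25). That puts its earliest start at minute 71; it finishes at 71 + 43 = minute 114.
Boxing waits on trimming (finishes minute 114), so it starts at minute 114 and finishes at 114 + 55 = minute 169.
All tasks are finished once the last one completes. Finish times: File preflight at 25, Plate making at 46, Ink mixing at 71, Trimming at 114, The bindery step at 121, Boxing at 169. The latest is minute 169.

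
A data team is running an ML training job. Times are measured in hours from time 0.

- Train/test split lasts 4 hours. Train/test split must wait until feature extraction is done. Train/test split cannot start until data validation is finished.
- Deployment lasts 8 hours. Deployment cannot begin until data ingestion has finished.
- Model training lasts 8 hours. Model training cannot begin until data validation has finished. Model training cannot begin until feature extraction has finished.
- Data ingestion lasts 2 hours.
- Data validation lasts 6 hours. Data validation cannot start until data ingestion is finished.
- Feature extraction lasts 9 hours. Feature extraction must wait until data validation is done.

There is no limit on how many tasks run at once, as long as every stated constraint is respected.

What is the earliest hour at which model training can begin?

Nothing blocks data ingestion, so it runs from hour 0 to hour 2.
After data ingestion (finishes hour 2), data validation can start at hour 2 and finishes at hour 8.
After data validation (finishes hour 8), feature extraction can start at hour 8 and finishes at hour 17.
Model training waits on data validation (finishes hour 8); feature extraction (finishes hour 17). The latest of these is hour 17, which is the earliest model training can start.

17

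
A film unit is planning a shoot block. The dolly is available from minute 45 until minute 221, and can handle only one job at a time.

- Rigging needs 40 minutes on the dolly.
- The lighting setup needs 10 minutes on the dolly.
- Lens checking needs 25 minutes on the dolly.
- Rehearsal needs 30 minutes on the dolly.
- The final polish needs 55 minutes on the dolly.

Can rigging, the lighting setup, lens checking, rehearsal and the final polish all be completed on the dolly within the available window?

Yes

The dolly window is 221 − 45 = 176 minutes.
Running back to back, the jobs need 40 + 10 + 25 + 30 + 55 = 160 minutes on the dolly.
Since 160 ≤ 176, they fit within the window.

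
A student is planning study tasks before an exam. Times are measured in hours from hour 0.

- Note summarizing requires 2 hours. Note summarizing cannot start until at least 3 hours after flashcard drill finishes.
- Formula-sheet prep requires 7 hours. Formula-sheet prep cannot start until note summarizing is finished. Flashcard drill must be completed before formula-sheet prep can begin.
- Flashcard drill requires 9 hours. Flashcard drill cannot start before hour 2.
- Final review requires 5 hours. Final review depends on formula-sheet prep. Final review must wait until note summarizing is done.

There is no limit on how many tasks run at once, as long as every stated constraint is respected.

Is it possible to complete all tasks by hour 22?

Flashcard drill cannot begin until its own release at hour 2. It runs from hour 2 to 2 + 9 = hour 11.
After flashcard drill (finishes hour 11, plus 3-hour gap → hour 14), note summarizing can start at hour 14 and finishes at hour 16.
Formula-sheet prep cannot start until note summarizing (finishes hour 16); flashcard drill (finishes hour 11). The controlling bound is hour 16, so formula-sheet prep finishes at 16 + 7 = hour 23.
For final review: formula-sheet prep (finishes hour 23); note summarizing (finishes hour 16). Taking the maximum gives a start of hour 23, and it finishes at 23 + 5 = hour 28.
The earliest everything can be done is hour 28, which is after the deadline of 22, so it is not possible.

No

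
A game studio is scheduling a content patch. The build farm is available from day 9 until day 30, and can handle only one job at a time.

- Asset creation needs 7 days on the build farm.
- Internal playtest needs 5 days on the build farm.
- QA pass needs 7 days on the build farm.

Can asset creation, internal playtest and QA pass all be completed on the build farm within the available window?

Yes

The build farm window is 30 − 9 = 21 days.
Running back to back, the jobs need 7 + 5 + 7 = 19 days on the build farm.
Since 19 ≤ 21, they fit within the window.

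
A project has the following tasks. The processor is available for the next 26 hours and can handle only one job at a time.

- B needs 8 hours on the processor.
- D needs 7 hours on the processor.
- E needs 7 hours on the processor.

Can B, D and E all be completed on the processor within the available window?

Yes

Running back to back, the jobs need 8 + 7 + 7 = 22 hours on the processor.
Since 22 ≤ 26, they fit within the window.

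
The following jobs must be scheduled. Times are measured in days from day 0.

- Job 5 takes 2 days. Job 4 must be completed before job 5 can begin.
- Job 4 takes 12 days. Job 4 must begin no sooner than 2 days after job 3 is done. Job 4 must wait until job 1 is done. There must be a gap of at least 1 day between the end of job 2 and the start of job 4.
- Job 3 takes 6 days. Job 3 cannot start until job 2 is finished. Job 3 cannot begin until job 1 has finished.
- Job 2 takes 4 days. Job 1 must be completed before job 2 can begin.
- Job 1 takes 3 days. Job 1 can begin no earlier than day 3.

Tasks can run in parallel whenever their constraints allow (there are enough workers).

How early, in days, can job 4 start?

Job 1 waits on its own release at day 3, so it starts at day 3 and finishes at 3 + 3 = day 6.
Job 2 waits on job 1 (finishes day 6), so it starts at day 6 and finishes at 6 + 4 = day 10.
Job 3 has to wait for job 2 (finishes day 10); job 1 (finishes day 6). The latest of these is day 10, so job 3 runs day 10 to 10 + 6 = day 16.
Job 4 waits on job 3 (finishes day 16, plus 2-day gap → day 18); job 1 (finishes day 6); job 2 (finishes day 10, plus 1-day gap → day 11). The latest of these is day 18, which is the earliest job 4 can start.

18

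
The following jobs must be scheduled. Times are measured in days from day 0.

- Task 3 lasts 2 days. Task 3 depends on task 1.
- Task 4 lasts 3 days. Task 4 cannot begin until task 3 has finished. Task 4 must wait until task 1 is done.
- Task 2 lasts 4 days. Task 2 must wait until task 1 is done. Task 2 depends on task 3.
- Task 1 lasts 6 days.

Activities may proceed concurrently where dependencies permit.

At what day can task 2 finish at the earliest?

12

Task 1 can start immediately at day 0; it finishes at day 6.
After task 1 (finishes day 6), task 3 can start at day 6 and finishes at day 8.
For task 2: task 1 (finishes day 6); task 3 (finishes day 8). Taking the maximum gives a start of day 8, and it finishes at 8 + 4 = day 12.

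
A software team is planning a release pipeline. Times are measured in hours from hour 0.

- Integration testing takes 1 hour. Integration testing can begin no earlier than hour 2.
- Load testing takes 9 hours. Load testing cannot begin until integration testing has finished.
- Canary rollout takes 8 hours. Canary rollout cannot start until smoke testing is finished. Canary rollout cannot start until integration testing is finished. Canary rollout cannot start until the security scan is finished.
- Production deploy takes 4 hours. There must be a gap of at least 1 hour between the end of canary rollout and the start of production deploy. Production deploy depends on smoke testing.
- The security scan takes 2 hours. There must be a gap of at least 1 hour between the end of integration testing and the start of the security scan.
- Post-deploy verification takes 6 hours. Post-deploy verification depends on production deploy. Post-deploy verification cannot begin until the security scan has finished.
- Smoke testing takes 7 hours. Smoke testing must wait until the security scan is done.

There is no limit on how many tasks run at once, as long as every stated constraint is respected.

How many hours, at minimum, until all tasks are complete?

32

Integration testing waits on its own release at hour 2, so it starts at hour 2 and finishes at 2 + 1 = hour 3.
Load testing cannot begin until integration testing (finishes hour 3). It runs from hour 3 to 3 + 9 = hour 12.
The security scan waits on integration testing (finishes hour 3, plus 1-hour gap → hour 4), so it starts at hour 4 and finishes at 4 + 2 = hour 6.
After the security scan (finishes hour 6), smoke testing can start at hour 6 and finishes at hour 13.
For canary rollout: smoke testing (finishes hour 13); integration testing (finishes hour 3); the security scan (finishes hour 6). Taking the maximum gives a start of hour 13, and it finishes at 13 + 8 = hour 21.
Production deploy needs all of canary rollout (finishes hour 21, plus 1-hour gap → hour 22); smoke testing (finishes hour 13). That puts its earliest start at hour 22; it finishes at 22 + 4 = hour 26.
Post-deploy verification cannot start until production deploy (finishes hour 26); the security scan (finishes hour 6). The controlling bound is hour 26, so post-deploy verification finishes at 26 + 6 = hour 32.
All tasks are finished once the last one completes. Finish times: Integration testing at 3, The security scan at 6, Smoke testing at 13, Canary rollout at 21, Load testing at 12, Production deploy at 26, Post-deploy verification at 32. The latest is hour 32.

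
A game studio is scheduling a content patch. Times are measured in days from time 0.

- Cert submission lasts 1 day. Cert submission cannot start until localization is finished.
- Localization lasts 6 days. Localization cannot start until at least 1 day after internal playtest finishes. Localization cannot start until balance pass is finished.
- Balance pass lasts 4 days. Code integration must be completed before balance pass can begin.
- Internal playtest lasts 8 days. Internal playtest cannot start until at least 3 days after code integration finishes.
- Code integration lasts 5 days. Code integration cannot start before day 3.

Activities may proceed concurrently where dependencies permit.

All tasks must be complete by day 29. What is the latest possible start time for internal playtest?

Cert submission must finish by day 29; it takes 1 day, so it must start by 29 − 1 = day 28.
Localization has to be done before cert submission (must start by day 28). That means finishing by day 28, i.e. starting by 28 − 6 = day 22.
Internal playtest feeds into localization (must start by day 22, minus 1-day gap → day 21); so internal playtest must finish by day 21 and therefore start by day 13.

13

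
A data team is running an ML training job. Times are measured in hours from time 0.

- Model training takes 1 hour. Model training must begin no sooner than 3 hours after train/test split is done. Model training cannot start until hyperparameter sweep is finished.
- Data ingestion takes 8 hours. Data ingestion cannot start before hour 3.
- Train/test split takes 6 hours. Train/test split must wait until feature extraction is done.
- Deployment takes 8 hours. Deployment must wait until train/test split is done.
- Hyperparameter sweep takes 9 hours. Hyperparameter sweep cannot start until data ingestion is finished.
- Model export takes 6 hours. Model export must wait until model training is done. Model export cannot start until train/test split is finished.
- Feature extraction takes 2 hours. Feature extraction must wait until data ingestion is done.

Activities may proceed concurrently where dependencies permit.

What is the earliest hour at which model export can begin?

Data ingestion waits on its own release at hour 3, so it starts at hour 3 and finishes at 3 + 8 = hour 11.
Hyperparameter sweep waits on data ingestion (finishes hour 11), so it starts at hour 11 and finishes at 11 + 9 = hour 20.
Feature extraction waits on data ingestion (finishes hour 11), so it starts at hour 11 and finishes at 11 + 2 = hour 13.
After feature extraction (finishes hour 13), train/test split can start at hour 13 and finishes at hour 19.
Model training cannot start until train/test split (finishes hour 19, plus 3-hour gap → hour 22); hyperparameter sweep (finishes hour 20). The controlling bound is hour 22, so model training finishes at 22 + 1 = hour 23.
Model export waits on model training (finishes hour 23); train/test split (finishes hour 19). The latest of these is hour 23, which is the earliest model export can start.

23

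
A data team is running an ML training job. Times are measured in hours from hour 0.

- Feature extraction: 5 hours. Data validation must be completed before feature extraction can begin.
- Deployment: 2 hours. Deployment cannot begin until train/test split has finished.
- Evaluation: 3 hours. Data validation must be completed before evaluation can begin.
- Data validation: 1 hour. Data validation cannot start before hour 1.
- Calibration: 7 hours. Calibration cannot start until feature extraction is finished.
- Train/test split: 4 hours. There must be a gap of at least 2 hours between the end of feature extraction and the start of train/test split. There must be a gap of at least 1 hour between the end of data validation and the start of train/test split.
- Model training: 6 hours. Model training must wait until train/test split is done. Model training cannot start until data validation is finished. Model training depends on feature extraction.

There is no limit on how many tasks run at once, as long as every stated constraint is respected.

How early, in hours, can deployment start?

13

Data validation cannot begin until its own release at hour 1. It runs from hour 1 to 1 + 1 = hour 2.
After data validation (finishes hour 2), feature extraction can start at hour 2 and finishes at hour 7.
Train/test split has to wait for feature extraction (finishes hour 7, plus 2-hour gap → hour 9); data validation (finishes hour 2, plus 1-hour gap → hour 3). The latest of these is hour 9, so train/test split runs hour 9 to 9 + 4 = hour 13.
Deployment waits on train/test split (finishes hour 13), so the earliest it can start is hour 13.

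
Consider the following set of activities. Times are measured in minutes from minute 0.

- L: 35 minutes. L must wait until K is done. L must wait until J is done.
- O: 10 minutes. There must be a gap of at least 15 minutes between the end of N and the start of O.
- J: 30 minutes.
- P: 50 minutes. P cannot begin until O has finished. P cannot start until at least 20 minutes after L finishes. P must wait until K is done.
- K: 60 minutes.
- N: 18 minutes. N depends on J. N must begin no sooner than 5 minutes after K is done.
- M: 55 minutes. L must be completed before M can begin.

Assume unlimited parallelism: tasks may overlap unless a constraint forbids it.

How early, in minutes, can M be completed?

K can start immediately at minute 0; it finishes at minute 60.
Nothing blocks J, so it runs from minute 0 to minute 30.
For L: K (finishes minute 60); J (finishes minute 30). Taking the maximum gives a start of minute 60, and it finishes at 60 + 35 = minute 95.
M waits on L (finishes minute 95), so it starts at minute 95 and finishes at 95 + 55 = minute 150.

150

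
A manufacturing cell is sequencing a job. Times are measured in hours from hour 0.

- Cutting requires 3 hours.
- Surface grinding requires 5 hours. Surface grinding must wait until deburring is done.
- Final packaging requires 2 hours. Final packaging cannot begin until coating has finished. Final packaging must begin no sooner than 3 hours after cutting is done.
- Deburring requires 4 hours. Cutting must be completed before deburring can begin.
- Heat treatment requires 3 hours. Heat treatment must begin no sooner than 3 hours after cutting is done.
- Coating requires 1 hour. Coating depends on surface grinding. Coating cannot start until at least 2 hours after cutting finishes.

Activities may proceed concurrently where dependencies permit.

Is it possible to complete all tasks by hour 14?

Cutting can start immediately at hour 0; it finishes at hour 3.
After cutting (finishes hour 3, plus 3-hour gap → hour 6), heat treatment can start at hour 6 and finishes at hour 9.
After cutting (finishes hour 3), deburring can start at hour 3 and finishes at hour 7.
Surface grinding cannot begin until deburring (finishes hour 7). It runs from hour 7 to 7 + 5 = hour 12.
Coating has to wait for surface grinding (finishes hour 12); cutting (finishes hour 3, plus 2-hour gap → hour 5). The latest of these is hour 12, so coating runs hour 12 to 12 + 1 = hour 13.
Final packaging cannot start until coating (finishes hour 13); cutting (finishes hour 3, plus 3-hour gap → hour 6). The controlling bound is hour 13, so final packaging finishes at 13 + 2 = hour 15.
The earliest everything can be done is hour 15, which is after the deadline of 14, so it is not possible.

No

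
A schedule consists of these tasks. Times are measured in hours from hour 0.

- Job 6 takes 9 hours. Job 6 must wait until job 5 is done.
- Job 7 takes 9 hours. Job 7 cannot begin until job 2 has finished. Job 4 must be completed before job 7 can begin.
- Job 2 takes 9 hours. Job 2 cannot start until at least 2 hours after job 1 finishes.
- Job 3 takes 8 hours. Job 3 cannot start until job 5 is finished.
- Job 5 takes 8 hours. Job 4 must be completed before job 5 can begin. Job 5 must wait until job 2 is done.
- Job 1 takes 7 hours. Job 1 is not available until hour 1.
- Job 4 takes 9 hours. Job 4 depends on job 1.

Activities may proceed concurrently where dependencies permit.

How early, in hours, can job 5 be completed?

Job 1 cannot begin until its own release at hour 1. It runs from hour 1 to 1 + 7 = hour 8.
After job 1 (finishes hour 8), job 4 can start at hour 8 and finishes at hour 17.
Job 2 cannot begin until job 1 (finishes hour 8, plus 2-hour gap → hour 10). It runs from hour 10 to 10 + 9 = hour 19.
Job 5 needs all of job 4 (finishes hour 17); job 2 (finishes hour 19). That puts its earliest start at hour 19; it finishes at 19 + 8 = hour 27.

27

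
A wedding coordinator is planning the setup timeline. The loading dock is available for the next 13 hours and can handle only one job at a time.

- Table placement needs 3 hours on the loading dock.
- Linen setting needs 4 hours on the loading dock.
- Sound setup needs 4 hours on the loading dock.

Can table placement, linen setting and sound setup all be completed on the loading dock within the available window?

Running back to back, the jobs need 3 + 4 + 4 = 11 hours on the loading dock.
Since 11 ≤ 13, they fit within the window.

Yes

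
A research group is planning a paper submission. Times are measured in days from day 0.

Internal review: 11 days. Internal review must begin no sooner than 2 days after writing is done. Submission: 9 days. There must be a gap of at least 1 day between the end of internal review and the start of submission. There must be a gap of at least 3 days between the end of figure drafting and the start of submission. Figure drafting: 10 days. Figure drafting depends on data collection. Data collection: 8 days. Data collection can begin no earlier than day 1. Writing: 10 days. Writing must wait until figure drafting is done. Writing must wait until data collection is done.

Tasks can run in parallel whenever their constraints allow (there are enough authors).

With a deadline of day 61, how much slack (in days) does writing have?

9

After its own release at day 1, data collection can start at day 1 and finishes at day 9.
After data collection (finishes day 9), figure drafting can start at day 9 and finishes at day 19.
Writing needs all of figure drafting (finishes day 19); data collection (finishes day 9). That puts its earliest start at day 19; it finishes at 19 + 10 = day 29.

Working backward from the deadline:
Nothing follows submission; the deadline of day 61 is its only limit. It must start by 61 − 9 = day 52.
Internal review has to be done before submission (must start by day 52, minus 1-day gap → day 51). That means finishing by day 51, i.e. starting by 51 − 11 = day 40.
Writing has to be done before internal review (must start by day 40, minus 2-day gap → day 38). That means finishing by day 38, i.e. starting by 38 − 10 = day 28.
So writing can start as early as day 19 and as late as day 28, giving 28 − 19 = 9 days of slack.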